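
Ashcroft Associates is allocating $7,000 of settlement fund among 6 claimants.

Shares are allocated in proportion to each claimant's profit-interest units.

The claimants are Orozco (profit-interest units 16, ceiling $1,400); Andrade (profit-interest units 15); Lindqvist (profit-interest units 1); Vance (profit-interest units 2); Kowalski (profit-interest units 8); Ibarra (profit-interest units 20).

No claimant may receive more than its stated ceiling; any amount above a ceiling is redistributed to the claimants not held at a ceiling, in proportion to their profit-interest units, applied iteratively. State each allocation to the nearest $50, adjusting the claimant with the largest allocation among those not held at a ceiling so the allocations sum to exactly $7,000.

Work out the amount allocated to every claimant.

Combined profit-interest units = 62.
Proportional shares (ignoring caps): Orozco 1,806.45; Andrade 1,693.55; Lindqvist 112.90; Vance 225.81; Kowalski 903.23; Ibarra 2,258.06.
Cap binds for Orozco ($1,400); balance $5,600 reallocated over remaining profit-interest units 46.
Shares after redistribution: Andrade 1,826.09 → $1,850; Lindqvist 121.74 → $100; Vance 243.48 → $250; Kowalski 973.91 → $950; Ibarra 2,434.78 → $2,450.

Orozco: $1,400 | Andrade: $1,850 | Lindqvist: $100 | Vance: $250 | Kowalski: $950 | Ibarra: $2,450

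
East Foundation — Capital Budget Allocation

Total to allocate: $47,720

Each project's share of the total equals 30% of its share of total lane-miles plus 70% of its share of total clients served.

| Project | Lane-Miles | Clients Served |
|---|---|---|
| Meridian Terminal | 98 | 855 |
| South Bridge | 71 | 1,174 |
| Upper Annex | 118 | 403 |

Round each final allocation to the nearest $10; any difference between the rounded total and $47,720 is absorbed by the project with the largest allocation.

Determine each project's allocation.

Meridian Terminal: $16,630 | South Bridge: $19,670 | Upper Annex: $11,420

Totals — lane-miles 287, clients served 2,432.
Composite weights (30% lane-miles + 70% clients served): Meridian Terminal 0.3485; South Bridge 0.4121; Upper Annex 0.2393.
Raw shares: Meridian Terminal 16,631.98; South Bridge 19,666.71; Upper Annex 11,421.31.
After rounding ($10): Meridian Terminal $16,630; South Bridge $19,670; Upper Annex $11,420. Sum = $47,720.
Sum already equals the total — no adjustment.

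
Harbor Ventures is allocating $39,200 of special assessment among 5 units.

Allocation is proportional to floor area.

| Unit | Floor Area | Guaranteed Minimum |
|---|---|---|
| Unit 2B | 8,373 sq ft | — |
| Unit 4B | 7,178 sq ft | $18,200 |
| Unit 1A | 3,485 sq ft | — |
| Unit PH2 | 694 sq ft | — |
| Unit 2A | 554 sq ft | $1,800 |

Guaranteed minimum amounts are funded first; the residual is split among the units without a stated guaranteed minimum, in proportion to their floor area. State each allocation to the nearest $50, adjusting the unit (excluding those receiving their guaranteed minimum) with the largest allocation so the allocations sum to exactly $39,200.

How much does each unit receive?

Fund the minimums — Unit 4B $18,200; Unit 2A $1,800. Residual $19,200.
Residual split over remaining floor area 12,552: Unit 2B 12,807.65 → $12,800; Unit 1A 5,330.78 → $5,350; Unit PH2 1,061.57 → $1,050.

Unit 2B: $12,800 · Unit 4B: $18,200 · Unit 1A: $5,350 · Unit PH2: $1,050 · Unit 2A: $1,800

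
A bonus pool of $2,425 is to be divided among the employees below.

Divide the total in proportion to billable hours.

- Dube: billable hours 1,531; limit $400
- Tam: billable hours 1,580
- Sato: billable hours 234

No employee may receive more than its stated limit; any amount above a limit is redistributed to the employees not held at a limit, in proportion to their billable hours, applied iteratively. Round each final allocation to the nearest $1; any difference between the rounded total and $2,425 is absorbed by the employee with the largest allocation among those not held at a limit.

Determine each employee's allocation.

Total billable hours = 3,345.
Unconstrained shares: Dube 1,109.92; Tam 1,145.44; Sato 169.64.
Held at cap: Dube ($400); remaining pool $2,025 reallocated over remaining billable hours 1,814.
Remaining shares: Tam 1,763.78 → $1,764; Sato 261.22 → $261.

Dube: $400 · Tam: $1,764 · Sato: $261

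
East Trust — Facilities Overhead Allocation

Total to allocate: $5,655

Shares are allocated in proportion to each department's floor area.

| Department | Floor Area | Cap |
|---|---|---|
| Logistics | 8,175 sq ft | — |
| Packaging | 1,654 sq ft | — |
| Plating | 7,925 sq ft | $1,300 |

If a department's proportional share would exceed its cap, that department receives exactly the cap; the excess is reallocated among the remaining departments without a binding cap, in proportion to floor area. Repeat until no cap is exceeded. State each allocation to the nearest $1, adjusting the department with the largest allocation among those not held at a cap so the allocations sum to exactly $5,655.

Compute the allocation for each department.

Logistics: $3,622 | Packaging: $733 | Plating: $1,300

Total floor area = 17,754.
Unconstrained shares: Logistics 2,603.90; Packaging 526.83; Plating 2,524.27.
Held at cap: Plating ($1,300); residual $4,355 reallocated over remaining floor area 9,829.
Shares after redistribution: Logistics 3,622.15 → $3,622; Packaging 732.85 → $733.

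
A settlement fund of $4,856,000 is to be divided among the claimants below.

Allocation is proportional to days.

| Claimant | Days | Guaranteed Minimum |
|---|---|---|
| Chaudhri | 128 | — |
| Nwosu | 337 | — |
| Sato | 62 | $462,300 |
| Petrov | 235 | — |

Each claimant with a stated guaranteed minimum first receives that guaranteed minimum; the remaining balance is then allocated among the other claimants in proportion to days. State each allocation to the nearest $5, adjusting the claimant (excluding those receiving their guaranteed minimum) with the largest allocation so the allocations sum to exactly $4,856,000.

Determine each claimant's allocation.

Chaudhri: $803,420; Nwosu: $2,115,250; Sato: $462,300; Petrov: $1,475,030

Fund the minimums — Sato $462,300. Residual $4,393,700.
Residual split over remaining days 700: Chaudhri 803,419.43 → $803,420; Nwosu 2,115,252.71 → $2,115,255; Petrov 1,475,027.86 → $1,475,030.
Rounding difference −$5 applied to Nwosu → $2,115,250.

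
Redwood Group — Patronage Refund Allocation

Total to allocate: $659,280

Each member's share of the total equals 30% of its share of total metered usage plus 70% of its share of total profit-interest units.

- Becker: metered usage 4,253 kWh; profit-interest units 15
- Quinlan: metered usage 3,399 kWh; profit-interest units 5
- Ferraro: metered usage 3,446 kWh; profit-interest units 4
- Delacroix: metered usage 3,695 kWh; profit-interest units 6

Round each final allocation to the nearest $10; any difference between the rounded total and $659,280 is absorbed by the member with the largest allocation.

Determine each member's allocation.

Becker: $287,610; Quinlan: $122,360; Ferraro: $107,610; Delacroix: $141,700

Metered usage total 14,793; profit-interest units total 30.
Blended shares (30% metered usage + 70% profit-interest units): Becker 0.4363; Quinlan 0.1856; Ferraro 0.1632; Delacroix 0.2149.
Unrounded shares: Becker 287,611.07; Quinlan 122,361.00; Ferraro 107,606.19; Delacroix 141,701.75.
After rounding ($10): Becker $287,610; Quinlan $122,360; Ferraro $107,610; Delacroix $141,700. Sum = $659,280.
No rounding difference to absorb.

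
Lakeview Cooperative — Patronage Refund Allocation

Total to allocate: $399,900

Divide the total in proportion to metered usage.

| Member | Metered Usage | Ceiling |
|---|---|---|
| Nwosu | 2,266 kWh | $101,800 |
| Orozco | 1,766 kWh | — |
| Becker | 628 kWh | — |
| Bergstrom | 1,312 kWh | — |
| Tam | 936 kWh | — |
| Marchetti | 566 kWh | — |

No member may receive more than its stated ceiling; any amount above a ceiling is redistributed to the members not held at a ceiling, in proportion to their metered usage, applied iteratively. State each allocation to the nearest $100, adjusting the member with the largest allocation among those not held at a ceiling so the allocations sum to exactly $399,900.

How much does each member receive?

Sum of metered usage: 7,474.
Pro-rata shares before constraints: Nwosu 121,243.43; Orozco 94,490.69; Becker 33,601.45; Bergstrom 70,199.20; Tam 50,081.13; Marchetti 30,284.10.
Capped: Nwosu ($101,800); remaining pool $298,100 reallocated over remaining metered usage 5,208.
Redistributed shares: Orozco 101,083.83 → $101,100; Becker 35,946.01 → $35,900; Bergstrom 75,097.39 → $75,100; Tam 53,575.58 → $53,600; Marchetti 32,397.20 → $32,400.

Nwosu: $101,800; Orozco: $101,100; Becker: $35,900; Bergstrom: $75,100; Tam: $53,600; Marchetti: $32,400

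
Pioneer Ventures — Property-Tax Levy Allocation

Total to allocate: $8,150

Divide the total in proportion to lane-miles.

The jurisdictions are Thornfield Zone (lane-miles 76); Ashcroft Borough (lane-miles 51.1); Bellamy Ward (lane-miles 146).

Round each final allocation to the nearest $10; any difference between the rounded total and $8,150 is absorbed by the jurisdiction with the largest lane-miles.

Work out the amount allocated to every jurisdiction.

Thornfield Zone: $2,270 · Ashcroft Borough: $1,520 · Bellamy Ward: $4,360

Total lane-miles = 76 + 51.1 + 146 = 273.1.
Proportional shares: Thornfield Zone 2,268.03; Ashcroft Borough 1,524.95; Bellamy Ward 4,357.01.
Rounded to nearest $10: Thornfield Zone $2,270; Ashcroft Borough $1,520; Bellamy Ward $4,360. Sum = $8,150.
No rounding difference to absorb.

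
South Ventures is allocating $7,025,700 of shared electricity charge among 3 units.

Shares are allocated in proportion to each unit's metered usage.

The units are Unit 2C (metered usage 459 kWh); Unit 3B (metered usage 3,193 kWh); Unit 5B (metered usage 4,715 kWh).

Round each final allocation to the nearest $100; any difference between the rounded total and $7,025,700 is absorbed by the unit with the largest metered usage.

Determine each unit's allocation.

Sum of metered usage: 459 + 3,193 + 4,715 = 8,367.
Proportional shares: Unit 2C 385,418.47; Unit 3B 2,681,135.42; Unit 5B 3,959,146.11.
After rounding ($100): Unit 2C $385,400; Unit 3B $2,681,100; Unit 5B $3,959,100. Sum = $7,025,600.
Difference $7,025,700 − $7,025,600 = +$100 applied to largest metered usage (Unit 5B): Unit 5B becomes $3,959,200.

Unit 2C: $385,400; Unit 3B: $2,681,100; Unit 5B: $3,959,200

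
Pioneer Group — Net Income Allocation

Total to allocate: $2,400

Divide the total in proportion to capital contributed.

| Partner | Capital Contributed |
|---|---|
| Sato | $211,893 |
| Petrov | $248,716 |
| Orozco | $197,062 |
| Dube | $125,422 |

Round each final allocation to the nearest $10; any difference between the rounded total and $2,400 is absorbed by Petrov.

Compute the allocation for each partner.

Sato: $650; Petrov: $770; Orozco: $600; Dube: $380

Total capital contributed = 783,093.
Pro-rata amounts: Sato 211,893/783,093 × $2,400 = 649.40; Petrov 248,716/783,093 × $2,400 = 762.26; Orozco 197,062/783,093 × $2,400 = 603.95; Dube 125,422/783,093 × $2,400 = 384.39.
At nearest $10: Sato $650; Petrov $760; Orozco $600; Dube $380. Sum = $2,390.
Difference $2,400 − $2,390 = +$10 applied to Petrov: Petrov becomes $770.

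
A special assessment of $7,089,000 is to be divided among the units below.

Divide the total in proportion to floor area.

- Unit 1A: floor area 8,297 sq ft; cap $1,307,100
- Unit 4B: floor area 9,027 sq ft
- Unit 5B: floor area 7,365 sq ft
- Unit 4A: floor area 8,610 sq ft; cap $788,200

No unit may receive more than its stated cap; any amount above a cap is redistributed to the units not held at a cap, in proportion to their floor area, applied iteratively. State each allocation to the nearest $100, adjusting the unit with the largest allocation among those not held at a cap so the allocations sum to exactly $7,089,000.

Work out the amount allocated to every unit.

Combined floor area = 33,299.
Unconstrained shares: Unit 1A 1,766,342.32; Unit 4B 1,921,751.49; Unit 5B 1,567,929.52; Unit 4A 1,832,976.67.
Capped: Unit 1A ($1,307,100), Unit 4A ($788,200); residual $4,993,700 reallocated over remaining floor area 16,392.
Remaining shares: Unit 4B 2,750,007.92 → $2,750,000; Unit 5B 2,243,692.08 → $2,243,700.

Unit 1A: $1,307,100; Unit 4B: $2,750,000; Unit 5B: $2,243,700; Unit 4A: $788,200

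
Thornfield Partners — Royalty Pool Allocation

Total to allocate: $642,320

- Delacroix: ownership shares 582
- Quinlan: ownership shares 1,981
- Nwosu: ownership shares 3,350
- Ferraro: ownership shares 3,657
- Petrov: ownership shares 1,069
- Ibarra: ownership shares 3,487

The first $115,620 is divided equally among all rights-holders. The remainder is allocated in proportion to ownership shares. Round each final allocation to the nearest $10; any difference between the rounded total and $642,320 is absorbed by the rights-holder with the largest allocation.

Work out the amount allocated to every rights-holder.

First tranche $115,620 split equally: $19,270 each.
Remainder $526,700 by ownership shares (total 14,126): Delacroix 21,700.37 → $21,700; Quinlan 73,863.28 → $73,860; Nwosu 124,907.62 → $124,910; Ferraro 136,354.37 → $136,350; Petrov 39,858.58 → $39,860; Ibarra 130,015.78 → $130,020.
Totals: Delacroix $19,270 + $21,700 = $40,970; Quinlan $19,270 + $73,860 = $93,130; Nwosu $19,270 + $124,910 = $144,180; Ferraro $19,270 + $136,350 = $155,620; Petrov $19,270 + $39,860 = $59,130; Ibarra $19,270 + $130,020 = $149,290.

Delacroix: $40,970 | Quinlan: $93,130 | Nwosu: $144,180 | Ferraro: $155,620 | Petrov: $59,130 | Ibarra: $149,290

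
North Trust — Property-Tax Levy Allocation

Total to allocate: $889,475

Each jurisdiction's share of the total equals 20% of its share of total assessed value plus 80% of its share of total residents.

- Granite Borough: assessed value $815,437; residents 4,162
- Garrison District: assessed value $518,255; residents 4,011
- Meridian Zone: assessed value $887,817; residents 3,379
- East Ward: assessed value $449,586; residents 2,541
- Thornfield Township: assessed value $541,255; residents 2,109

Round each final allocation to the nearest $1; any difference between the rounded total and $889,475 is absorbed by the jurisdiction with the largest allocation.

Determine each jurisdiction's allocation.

Totals — assessed value 3,212,350, residents 16,202.
Blended shares (20% assessed value + 80% residents): Granite Borough 0.2563; Garrison District 0.2303; Meridian Zone 0.2221; East Ward 0.1535; Thornfield Township 0.1378.
Pro-rata amounts: Granite Borough 227,949.64; Garrison District 204,860.35; Meridian Zone 197,569.15; East Ward 136,496.24; Thornfield Township 122,599.61.
After rounding ($1): Granite Borough $227,950; Garrison District $204,860; Meridian Zone $197,569; East Ward $136,496; Thornfield Township $122,600. Sum = $889,475.
Sum already equals the total — no adjustment.

Granite Borough: $227,950; Garrison District: $204,860; Meridian Zone: $197,569; East Ward: $136,496; Thornfield Township: $122,600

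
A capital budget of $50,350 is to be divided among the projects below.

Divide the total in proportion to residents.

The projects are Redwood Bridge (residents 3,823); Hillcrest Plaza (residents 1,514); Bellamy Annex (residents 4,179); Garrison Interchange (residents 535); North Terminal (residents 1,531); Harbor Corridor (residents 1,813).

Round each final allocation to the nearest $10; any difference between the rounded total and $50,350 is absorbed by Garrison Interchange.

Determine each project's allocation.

Total residents = 13,395.
Pro-rata amounts: Redwood Bridge 3,823/13,395 × $50,350 = 14,370.14; Hillcrest Plaza 1,514/13,395 × $50,350 = 5,690.92; Bellamy Annex 4,179/13,395 × $50,350 = 15,708.30; Garrison Interchange 535/13,395 × $50,350 = 2,010.99; North Terminal 1,531/13,395 × $50,350 = 5,754.82; Harbor Corridor 1,813/13,395 × $50,350 = 6,814.82.
Rounded to nearest $10: Redwood Bridge $14,370; Hillcrest Plaza $5,690; Bellamy Annex $15,710; Garrison Interchange $2,010; North Terminal $5,750; Harbor Corridor $6,810. Sum = $50,340.
Difference $50,350 − $50,340 = +$10 applied to Garrison Interchange: Garrison Interchange becomes $2,020.

Redwood Bridge: $14,370 · Hillcrest Plaza: $5,690 · Bellamy Annex: $15,710 · Garrison Interchange: $2,020 · North Terminal: $5,750 · Harbor Corridor: $6,810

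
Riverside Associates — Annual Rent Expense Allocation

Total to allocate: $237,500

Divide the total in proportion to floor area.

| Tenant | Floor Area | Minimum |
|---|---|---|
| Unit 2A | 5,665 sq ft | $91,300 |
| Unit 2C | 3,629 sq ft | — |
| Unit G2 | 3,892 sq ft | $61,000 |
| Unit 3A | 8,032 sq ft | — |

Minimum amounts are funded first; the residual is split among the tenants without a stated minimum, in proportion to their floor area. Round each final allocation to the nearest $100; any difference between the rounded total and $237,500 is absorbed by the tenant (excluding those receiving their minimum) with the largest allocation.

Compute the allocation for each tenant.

Unit 2A: $91,300 · Unit 2C: $26,500 · Unit G2: $61,000 · Unit 3A: $58,700

Minimums first: Unit 2A $91,300; Unit G2 $61,000. Remaining pool $85,200.
Remaining pool split over remaining floor area 11,661: Unit 2C 26,514.95 → $26,500; Unit 3A 58,685.05 → $58,700.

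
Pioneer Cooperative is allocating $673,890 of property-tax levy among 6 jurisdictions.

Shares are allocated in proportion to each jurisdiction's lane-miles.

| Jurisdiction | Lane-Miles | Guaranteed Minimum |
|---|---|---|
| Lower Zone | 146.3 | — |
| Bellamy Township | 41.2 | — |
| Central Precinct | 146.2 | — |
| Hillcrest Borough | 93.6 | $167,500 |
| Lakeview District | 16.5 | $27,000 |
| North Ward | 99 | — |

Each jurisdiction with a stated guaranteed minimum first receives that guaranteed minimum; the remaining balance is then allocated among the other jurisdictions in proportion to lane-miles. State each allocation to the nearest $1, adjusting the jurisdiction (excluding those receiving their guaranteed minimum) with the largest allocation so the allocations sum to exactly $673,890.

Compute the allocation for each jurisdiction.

Lower Zone: $162,086 | Bellamy Township: $45,646 | Central Precinct: $161,976 | Hillcrest Borough: $167,500 | Lakeview District: $27,000 | North Ward: $109,682

Guaranteed amounts: Hillcrest Borough $167,500; Lakeview District $27,000. Residual $479,390.
Residual split over remaining lane-miles 432.7: Lower Zone 162,086.33 → $162,086; Bellamy Township 45,645.64 → $45,646; Central Precinct 161,975.54 → $161,976; North Ward 109,682.48 → $109,682.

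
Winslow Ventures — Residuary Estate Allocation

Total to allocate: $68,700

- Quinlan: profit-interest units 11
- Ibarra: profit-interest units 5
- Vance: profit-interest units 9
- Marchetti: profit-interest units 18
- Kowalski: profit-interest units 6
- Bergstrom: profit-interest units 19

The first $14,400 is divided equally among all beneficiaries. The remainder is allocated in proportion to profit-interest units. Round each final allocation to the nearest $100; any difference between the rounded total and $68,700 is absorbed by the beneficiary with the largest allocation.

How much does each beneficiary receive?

Quinlan: $11,200; Ibarra: $6,400; Vance: $9,600; Marchetti: $16,800; Kowalski: $7,200; Bergstrom: $17,500

$14,400 shared equally gives $2,400 per beneficiary.
Remainder $54,300 by profit-interest units (total 68): Quinlan 8,783.82 → $8,800; Ibarra 3,992.65 → $4,000; Vance 7,186.76 → $7,200; Marchetti 14,373.53 → $14,400; Kowalski 4,791.18 → $4,800; Bergstrom 15,172.06 → $15,200.
Rounding difference −$100 on remainder applied to Bergstrom.
Totals: Quinlan $2,400 + $8,800 = $11,200; Ibarra $2,400 + $4,000 = $6,400; Vance $2,400 + $7,200 = $9,600; Marchetti $2,400 + $14,400 = $16,800; Kowalski $2,400 + $4,800 = $7,200; Bergstrom $2,400 + $15,100 = $17,500.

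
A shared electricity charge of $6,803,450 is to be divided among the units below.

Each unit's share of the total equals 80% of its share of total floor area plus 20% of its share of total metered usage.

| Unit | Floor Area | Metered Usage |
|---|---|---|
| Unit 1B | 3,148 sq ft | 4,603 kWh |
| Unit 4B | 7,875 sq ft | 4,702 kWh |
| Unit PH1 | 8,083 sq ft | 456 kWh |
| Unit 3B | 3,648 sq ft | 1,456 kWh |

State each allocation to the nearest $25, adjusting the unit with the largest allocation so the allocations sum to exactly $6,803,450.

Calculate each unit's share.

Totals — floor area 22,754, metered usage 11,217.
Combined weights (80% floor area + 20% metered usage): Unit 1B 0.1928; Unit 4B 0.3607; Unit PH1 0.2923; Unit 3B 0.1542.
Proportional shares: Unit 1B 1,311,373.81; Unit 4B 2,454,082.17; Unit PH1 1,988,770.30; Unit 3B 1,049,223.73.
At nearest $25: Unit 1B $1,311,375; Unit 4B $2,454,075; Unit PH1 $1,988,775; Unit 3B $1,049,225. Sum = $6,803,450.
No rounding difference to absorb.

Unit 1B: $1,311,375 · Unit 4B: $2,454,075 · Unit PH1: $1,988,775 · Unit 3B: $1,049,225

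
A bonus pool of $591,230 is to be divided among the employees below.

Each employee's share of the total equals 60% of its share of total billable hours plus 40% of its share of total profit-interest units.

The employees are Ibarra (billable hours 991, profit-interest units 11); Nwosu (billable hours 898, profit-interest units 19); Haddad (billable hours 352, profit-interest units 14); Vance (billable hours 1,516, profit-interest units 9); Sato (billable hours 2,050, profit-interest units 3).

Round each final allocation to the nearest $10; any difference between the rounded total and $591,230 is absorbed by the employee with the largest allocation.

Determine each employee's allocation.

Ibarra: $106,990; Nwosu: $135,100; Haddad: $80,630; Vance: $130,620; Sato: $137,890

Billable hours total 5,807; profit-interest units total 56.
Composite weights (60% billable hours + 40% profit-interest units): Ibarra 0.1810; Nwosu 0.2285; Haddad 0.1364; Vance 0.2209; Sato 0.2332.
Pro-rata amounts: Ibarra 106,991.99; Nwosu 135,095.38; Haddad 80,625.98; Vance 130,617.05; Sato 137,899.61.
After rounding ($10): Ibarra $106,990; Nwosu $135,100; Haddad $80,630; Vance $130,620; Sato $137,900. Sum = $591,240.
Difference $591,230 − $591,240 = −$10 applied to largest allocation (Sato): Sato becomes $137,890.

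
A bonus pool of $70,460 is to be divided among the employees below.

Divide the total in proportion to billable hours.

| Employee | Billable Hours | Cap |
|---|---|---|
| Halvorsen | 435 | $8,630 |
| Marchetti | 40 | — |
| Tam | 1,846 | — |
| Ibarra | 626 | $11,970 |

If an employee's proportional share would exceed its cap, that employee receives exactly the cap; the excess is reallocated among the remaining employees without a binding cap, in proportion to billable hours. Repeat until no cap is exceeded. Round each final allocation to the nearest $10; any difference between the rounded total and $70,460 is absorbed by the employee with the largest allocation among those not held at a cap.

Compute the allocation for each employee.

Halvorsen: $8,630 | Marchetti: $1,060 | Tam: $48,800 | Ibarra: $11,970

Total billable hours = 2,947.
Unconstrained shares: Halvorsen 10,400.44; Marchetti 956.36; Tam 44,136.12; Ibarra 14,967.07.
Cap binds for Halvorsen ($8,630), Ibarra ($11,970); remaining pool $49,860 reallocated over remaining billable hours 1,886.
Remaining shares: Marchetti 1,057.48 → $1,060; Tam 48,802.52 → $48,800.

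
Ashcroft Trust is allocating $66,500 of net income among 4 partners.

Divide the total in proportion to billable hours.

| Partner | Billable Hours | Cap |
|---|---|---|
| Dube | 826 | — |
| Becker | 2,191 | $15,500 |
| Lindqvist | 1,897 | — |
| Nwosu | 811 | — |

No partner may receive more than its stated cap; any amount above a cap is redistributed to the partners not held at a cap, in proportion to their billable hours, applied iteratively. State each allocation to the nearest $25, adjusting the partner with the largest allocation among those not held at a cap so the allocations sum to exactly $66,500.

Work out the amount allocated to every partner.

Billable hours total: 5,725.
Pro-rata shares before constraints: Dube 9,594.59; Becker 25,450.04; Lindqvist 22,035.02; Nwosu 9,420.35.
Cap binds for Becker ($15,500); residual $51,000 reallocated over remaining billable hours 3,534.
Remaining shares: Dube 11,920.20 → $11,925; Lindqvist 27,376.06 → $27,375; Nwosu 11,703.74 → $11,700.

Dube: $11,925; Becker: $15,500; Lindqvist: $27,375; Nwosu: $11,700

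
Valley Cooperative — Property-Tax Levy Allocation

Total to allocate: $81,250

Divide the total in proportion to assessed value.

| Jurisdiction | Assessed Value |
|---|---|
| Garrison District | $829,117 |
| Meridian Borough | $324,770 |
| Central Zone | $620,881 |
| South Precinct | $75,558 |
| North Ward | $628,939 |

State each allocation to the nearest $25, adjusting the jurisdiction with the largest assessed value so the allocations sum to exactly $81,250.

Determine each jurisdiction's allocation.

Assessed value total: 829,117 + 324,770 + 620,881 + 75,558 + 628,939 = 2,479,265.
Raw shares: Garrison District 27,171.66; Meridian Borough 10,643.30; Central Zone 20,347.39; South Precinct 2,476.17; North Ward 20,611.47.
Rounded to nearest $25: Garrison District $27,175; Meridian Borough $10,650; Central Zone $20,350; South Precinct $2,475; North Ward $20,600. Sum = $81,250.
Rounded total matches; no reconciliation needed.

Garrison District: $27,175; Meridian Borough: $10,650; Central Zone: $20,350; South Precinct: $2,475; North Ward: $20,600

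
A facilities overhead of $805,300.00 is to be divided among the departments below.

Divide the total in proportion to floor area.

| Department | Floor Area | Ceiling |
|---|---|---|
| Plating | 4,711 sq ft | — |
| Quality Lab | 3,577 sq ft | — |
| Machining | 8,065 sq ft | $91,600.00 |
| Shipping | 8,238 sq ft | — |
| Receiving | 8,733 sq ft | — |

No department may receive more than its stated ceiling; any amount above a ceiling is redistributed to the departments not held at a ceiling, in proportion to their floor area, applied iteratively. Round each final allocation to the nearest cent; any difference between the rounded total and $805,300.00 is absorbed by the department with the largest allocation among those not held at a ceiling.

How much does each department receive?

Plating: $133,110.60 · Quality Lab: $101,069.12 · Machining: $91,600.00 · Shipping: $232,766.96 · Receiving: $246,753.32

Sum of floor area: 33,324.
Pro-rata shares before constraints: Plating 113,844.9256; Quality Lab 86,440.9465; Machining 194,896.9061; Shipping 199,077.5837; Receiving 211,039.6381.
Capped: Machining ($91,600.00); remaining pool $713,700.00 reallocated over remaining floor area 25,259.
Redistributed shares: Plating 133,110.6022 → $133,110.60; Quality Lab 101,069.1199 → $101,069.12; Shipping 232,766.9583 → $232,766.96; Receiving 246,753.3196 → $246,753.32.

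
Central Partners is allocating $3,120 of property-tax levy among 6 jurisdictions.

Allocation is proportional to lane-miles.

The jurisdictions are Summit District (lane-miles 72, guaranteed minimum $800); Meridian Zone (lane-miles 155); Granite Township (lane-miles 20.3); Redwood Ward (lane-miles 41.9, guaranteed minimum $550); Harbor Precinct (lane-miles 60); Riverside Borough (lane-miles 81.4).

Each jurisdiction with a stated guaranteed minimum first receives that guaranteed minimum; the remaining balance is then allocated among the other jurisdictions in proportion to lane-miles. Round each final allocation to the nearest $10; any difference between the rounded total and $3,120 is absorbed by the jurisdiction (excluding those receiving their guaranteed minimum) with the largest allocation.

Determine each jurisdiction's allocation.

Summit District: $800; Meridian Zone: $870; Granite Township: $110; Redwood Ward: $550; Harbor Precinct: $340; Riverside Borough: $450

Minimums first: Summit District $800; Redwood Ward $550. Balance $1,770.
Balance split over remaining lane-miles 316.7: Meridian Zone 866.28 → $870; Granite Township 113.45 → $110; Harbor Precinct 335.33 → $340; Riverside Borough 454.94 → $450.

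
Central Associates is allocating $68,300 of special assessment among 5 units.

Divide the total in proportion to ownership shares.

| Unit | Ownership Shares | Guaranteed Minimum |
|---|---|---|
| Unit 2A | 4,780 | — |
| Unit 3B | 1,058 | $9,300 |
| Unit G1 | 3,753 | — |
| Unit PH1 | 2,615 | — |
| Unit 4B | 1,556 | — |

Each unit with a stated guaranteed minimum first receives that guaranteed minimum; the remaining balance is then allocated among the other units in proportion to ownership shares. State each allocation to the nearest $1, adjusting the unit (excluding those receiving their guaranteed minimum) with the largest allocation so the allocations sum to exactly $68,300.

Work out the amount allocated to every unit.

Unit 2A: $22,199; Unit 3B: $9,300; Unit G1: $17,430; Unit PH1: $12,145; Unit 4B: $7,226

Minimums first: Unit 3B $9,300. Residual $59,000.
Residual split over remaining ownership shares 12,704: Unit 2A 22,199.31 → $22,199; Unit G1 17,429.71 → $17,430; Unit PH1 12,144.60 → $12,145; Unit 4B 7,226.39 → $7,226.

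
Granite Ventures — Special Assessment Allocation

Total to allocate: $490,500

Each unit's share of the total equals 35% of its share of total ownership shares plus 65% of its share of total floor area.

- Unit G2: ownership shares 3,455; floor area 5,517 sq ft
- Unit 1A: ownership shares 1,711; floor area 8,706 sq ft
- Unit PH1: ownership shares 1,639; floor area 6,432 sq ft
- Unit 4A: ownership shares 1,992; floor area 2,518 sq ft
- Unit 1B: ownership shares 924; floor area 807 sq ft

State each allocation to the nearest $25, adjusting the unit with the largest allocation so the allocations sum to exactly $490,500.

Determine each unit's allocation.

Unit G2: $134,375 · Unit 1A: $145,975 · Unit PH1: $114,450 · Unit 4A: $68,650 · Unit 1B: $27,050

Ownership shares total 9,721; floor area total 23,980.
Combined weights (35% ownership shares + 65% floor area): Unit G2 0.2739; Unit 1A 0.2976; Unit PH1 0.2334; Unit 4A 0.1400; Unit 1B 0.0551.
Pro-rata amounts: Unit G2 134,367.08; Unit 1A 145,966.86; Unit PH1 114,461.46; Unit 4A 68,657.11; Unit 1B 27,047.48.
At nearest $25: Unit G2 $134,375; Unit 1A $145,975; Unit PH1 $114,450; Unit 4A $68,650; Unit 1B $27,050. Sum = $490,500.
No rounding difference to absorb.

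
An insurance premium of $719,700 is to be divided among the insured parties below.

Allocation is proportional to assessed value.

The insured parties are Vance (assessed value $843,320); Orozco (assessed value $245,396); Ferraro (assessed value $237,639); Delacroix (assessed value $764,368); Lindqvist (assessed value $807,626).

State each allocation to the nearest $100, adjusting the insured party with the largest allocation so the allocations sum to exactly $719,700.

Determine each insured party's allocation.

Combined assessed value = 2,898,349.
Pro-rata amounts: Vance 843,320/2,898,349 × $719,700 = 209,407.98; Orozco 245,396/2,898,349 × $719,700 = 60,935.21; Ferraro 237,639/2,898,349 × $719,700 = 59,009.04; Delacroix 764,368/2,898,349 × $719,700 = 189,803.11; Lindqvist 807,626/2,898,349 × $719,700 = 200,544.67.
At nearest $100: Vance $209,400; Orozco $60,900; Ferraro $59,000; Delacroix $189,800; Lindqvist $200,500. Sum = $719,600.
Difference $719,700 − $719,600 = +$100 applied to largest allocation (Vance): Vance becomes $209,500.

Vance: $209,500; Orozco: $60,900; Ferraro: $59,000; Delacroix: $189,800; Lindqvist: $200,500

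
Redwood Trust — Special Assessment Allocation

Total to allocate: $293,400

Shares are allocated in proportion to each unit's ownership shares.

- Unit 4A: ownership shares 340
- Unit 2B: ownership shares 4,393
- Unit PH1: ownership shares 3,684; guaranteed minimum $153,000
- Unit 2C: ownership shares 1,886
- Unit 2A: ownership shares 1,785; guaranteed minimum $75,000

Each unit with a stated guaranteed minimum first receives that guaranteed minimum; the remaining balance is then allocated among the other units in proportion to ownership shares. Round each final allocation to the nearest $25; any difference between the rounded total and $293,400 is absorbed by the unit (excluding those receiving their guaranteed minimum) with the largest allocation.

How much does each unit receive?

Unit 4A: $3,350 · Unit 2B: $43,425 · Unit PH1: $153,000 · Unit 2C: $18,625 · Unit 2A: $75,000

Fund the minimums — Unit PH1 $153,000; Unit 2A $75,000. Residual $65,400.
Residual split over remaining ownership shares 6,619: Unit 4A 3,359.42 → $3,350; Unit 2B 43,405.68 → $43,400; Unit 2C 18,634.90 → $18,625.
Rounding difference +$25 applied to Unit 2B → $43,425.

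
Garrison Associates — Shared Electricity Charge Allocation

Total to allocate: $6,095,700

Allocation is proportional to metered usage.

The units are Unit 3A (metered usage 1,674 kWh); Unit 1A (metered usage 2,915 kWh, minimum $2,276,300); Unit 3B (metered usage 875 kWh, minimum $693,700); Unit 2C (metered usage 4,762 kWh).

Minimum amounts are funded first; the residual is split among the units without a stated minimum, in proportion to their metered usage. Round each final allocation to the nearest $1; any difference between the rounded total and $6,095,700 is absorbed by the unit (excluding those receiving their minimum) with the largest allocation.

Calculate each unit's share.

Unit 3A: $812,993 · Unit 1A: $2,276,300 · Unit 3B: $693,700 · Unit 2C: $2,312,707

Guaranteed amounts: Unit 1A $2,276,300; Unit 3B $693,700. Remaining pool $3,125,700.
Remaining pool split over remaining metered usage 6,436: Unit 3A 812,992.82 → $812,993; Unit 2C 2,312,707.18 → $2,312,707.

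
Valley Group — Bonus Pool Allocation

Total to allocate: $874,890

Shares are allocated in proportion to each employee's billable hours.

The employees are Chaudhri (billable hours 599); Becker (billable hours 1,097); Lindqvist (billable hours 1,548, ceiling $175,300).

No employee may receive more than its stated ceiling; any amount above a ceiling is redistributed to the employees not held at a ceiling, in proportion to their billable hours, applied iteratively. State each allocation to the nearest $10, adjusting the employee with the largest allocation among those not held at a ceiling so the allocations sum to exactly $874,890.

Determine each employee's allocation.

Sum of billable hours: 3,244.
Proportional shares (ignoring caps): Chaudhri 161,547.20; Becker 295,855.22; Lindqvist 417,487.58.
Held at cap: Lindqvist ($175,300); remaining pool $699,590 reallocated over remaining billable hours 1,696.
Remaining shares: Chaudhri 247,083.97 → $247,080; Becker 452,506.03 → $452,510.

Chaudhri: $247,080; Becker: $452,510; Lindqvist: $175,300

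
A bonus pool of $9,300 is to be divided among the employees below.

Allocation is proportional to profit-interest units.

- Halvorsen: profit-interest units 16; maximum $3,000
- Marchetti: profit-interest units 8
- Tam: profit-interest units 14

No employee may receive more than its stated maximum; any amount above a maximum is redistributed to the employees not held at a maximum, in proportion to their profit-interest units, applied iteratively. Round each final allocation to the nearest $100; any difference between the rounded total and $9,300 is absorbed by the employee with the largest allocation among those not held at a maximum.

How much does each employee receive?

Combined profit-interest units = 38.
Pro-rata shares before constraints: Halvorsen 3,915.79; Marchetti 1,957.89; Tam 3,426.32.
Capped: Halvorsen ($3,000); remaining pool $6,300 reallocated over remaining profit-interest units 22.
Redistributed shares: Marchetti 2,290.91 → $2,300; Tam 4,009.09 → $4,000.

Halvorsen: $3,000 | Marchetti: $2,300 | Tam: $4,000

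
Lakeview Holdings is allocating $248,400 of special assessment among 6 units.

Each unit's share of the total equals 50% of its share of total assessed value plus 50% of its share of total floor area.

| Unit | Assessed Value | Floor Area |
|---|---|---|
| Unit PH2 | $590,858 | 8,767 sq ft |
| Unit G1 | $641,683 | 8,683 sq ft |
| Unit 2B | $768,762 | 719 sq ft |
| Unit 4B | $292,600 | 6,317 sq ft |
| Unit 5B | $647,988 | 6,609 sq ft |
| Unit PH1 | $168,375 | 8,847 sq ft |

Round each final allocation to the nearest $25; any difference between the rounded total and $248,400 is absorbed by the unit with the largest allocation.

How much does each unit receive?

Totals — assessed value 3,110,266, floor area 39,942.
Composite weights (50% assessed value + 50% floor area): Unit PH2 0.2047; Unit G1 0.2119; Unit 2B 0.1326; Unit 4B 0.1261; Unit 5B 0.1869; Unit PH1 0.1378.
Pro-rata amounts: Unit PH2 50,855.37; Unit G1 52,623.73; Unit 2B 32,934.15; Unit 4B 31,326.95; Unit 5B 46,426.38; Unit PH1 34,233.42.
At nearest $25: Unit PH2 $50,850; Unit G1 $52,625; Unit 2B $32,925; Unit 4B $31,325; Unit 5B $46,425; Unit PH1 $34,225. Sum = $248,375.
Difference $248,400 − $248,375 = +$25 applied to largest allocation (Unit G1): Unit G1 becomes $52,650.

Unit PH2: $50,850; Unit G1: $52,650; Unit 2B: $32,925; Unit 4B: $31,325; Unit 5B: $46,425; Unit PH1: $34,225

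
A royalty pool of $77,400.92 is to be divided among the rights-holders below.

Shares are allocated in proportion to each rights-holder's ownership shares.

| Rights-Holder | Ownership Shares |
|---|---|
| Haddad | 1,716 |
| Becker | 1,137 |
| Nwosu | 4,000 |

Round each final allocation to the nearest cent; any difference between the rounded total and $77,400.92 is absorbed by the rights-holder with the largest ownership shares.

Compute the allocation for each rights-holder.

Total ownership shares = 1,716 + 1,137 + 4,000 = 6,853.
Raw shares: Haddad 19,381.2898; Becker 12,841.7986; Nwosu 45,177.8316.
At nearest cent: Haddad $19,381.29; Becker $12,841.80; Nwosu $45,177.83. Sum = $77,400.92.
Sum already equals the total — no adjustment.

Haddad: $19,381.29; Becker: $12,841.80; Nwosu: $45,177.83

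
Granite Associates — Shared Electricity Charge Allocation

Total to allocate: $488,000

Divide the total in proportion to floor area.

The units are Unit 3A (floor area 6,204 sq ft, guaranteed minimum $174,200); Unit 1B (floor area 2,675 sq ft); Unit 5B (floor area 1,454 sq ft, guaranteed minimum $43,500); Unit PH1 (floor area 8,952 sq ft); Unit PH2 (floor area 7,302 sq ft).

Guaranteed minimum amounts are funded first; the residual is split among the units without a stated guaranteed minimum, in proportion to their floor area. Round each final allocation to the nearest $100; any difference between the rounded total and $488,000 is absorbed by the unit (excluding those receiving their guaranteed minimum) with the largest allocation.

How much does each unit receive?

Unit 3A: $174,200 · Unit 1B: $38,200 · Unit 5B: $43,500 · Unit PH1: $127,800 · Unit PH2: $104,300

Minimums first: Unit 3A $174,200; Unit 5B $43,500. Residual $270,300.
Residual split over remaining floor area 18,929: Unit 1B 38,198.14 → $38,200; Unit PH1 127,831.67 → $127,800; Unit PH2 104,270.20 → $104,300.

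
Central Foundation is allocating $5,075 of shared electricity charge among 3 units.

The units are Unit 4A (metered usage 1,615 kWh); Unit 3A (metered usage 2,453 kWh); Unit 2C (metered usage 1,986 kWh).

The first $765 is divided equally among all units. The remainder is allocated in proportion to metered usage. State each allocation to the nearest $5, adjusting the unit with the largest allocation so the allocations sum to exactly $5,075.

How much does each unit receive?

First tranche $765 split equally: $255 each.
Remainder $4,310 by metered usage (total 6,054): Unit 4A 1,149.76 → $1,150; Unit 3A 1,746.35 → $1,745; Unit 2C 1,413.89 → $1,415.
Totals: Unit 4A $255 + $1,150 = $1,405; Unit 3A $255 + $1,745 = $2,000; Unit 2C $255 + $1,415 = $1,670.

Unit 4A: $1,405; Unit 3A: $2,000; Unit 2C: $1,670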